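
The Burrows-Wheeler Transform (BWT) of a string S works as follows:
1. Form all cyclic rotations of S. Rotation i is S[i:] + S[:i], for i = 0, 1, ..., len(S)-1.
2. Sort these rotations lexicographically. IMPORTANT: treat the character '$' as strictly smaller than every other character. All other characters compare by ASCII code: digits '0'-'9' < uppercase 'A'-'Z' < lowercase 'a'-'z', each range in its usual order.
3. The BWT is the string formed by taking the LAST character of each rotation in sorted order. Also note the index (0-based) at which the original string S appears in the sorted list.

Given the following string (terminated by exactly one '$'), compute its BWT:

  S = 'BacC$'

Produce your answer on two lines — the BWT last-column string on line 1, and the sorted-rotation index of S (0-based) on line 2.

All 5 rotations (rotation i = S[i:]+S[:i]):
  rot[0] = BacC$
  rot[1] = acC$B
  rot[2] = cC$Ba
  rot[3] = C$Bac
  rot[4] = $BacC
Sorted (with $ < everything):
  sorted[0] = $BacC  (last char: 'C')
  sorted[1] = BacC$  (last char: '$')
  sorted[2] = C$Bac  (last char: 'c')
  sorted[3] = acC$B  (last char: 'B')
  sorted[4] = cC$Ba  (last char: 'a')
Last column: C$cBa
Original string S is at sorted index 1

Answer: C$cBa
1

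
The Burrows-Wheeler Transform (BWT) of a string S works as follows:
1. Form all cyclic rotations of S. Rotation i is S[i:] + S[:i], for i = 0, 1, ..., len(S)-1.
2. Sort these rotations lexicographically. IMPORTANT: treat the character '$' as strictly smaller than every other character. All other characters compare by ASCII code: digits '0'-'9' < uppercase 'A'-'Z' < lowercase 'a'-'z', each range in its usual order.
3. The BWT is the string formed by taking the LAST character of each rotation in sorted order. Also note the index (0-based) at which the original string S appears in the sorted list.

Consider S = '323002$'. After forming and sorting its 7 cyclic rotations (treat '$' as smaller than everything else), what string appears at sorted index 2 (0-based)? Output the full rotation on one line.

All 7 rotations (rotation i = S[i:]+S[:i]):
  rot[0] = 323002$
  rot[1] = 23002$3
  rot[2] = 3002$32
  rot[3] = 002$323
  rot[4] = 02$3230
  rot[5] = 2$32300
  rot[6] = $323002
Sorted (with $ < everything):
  sorted[0] = $323002
  sorted[1] = 002$323
  sorted[2] = 02$3230
  sorted[3] = 2$32300
  sorted[4] = 23002$3
  sorted[5] = 3002$32
  sorted[6] = 323002$
sorted[2] = 02$3230

Answer: 02$3230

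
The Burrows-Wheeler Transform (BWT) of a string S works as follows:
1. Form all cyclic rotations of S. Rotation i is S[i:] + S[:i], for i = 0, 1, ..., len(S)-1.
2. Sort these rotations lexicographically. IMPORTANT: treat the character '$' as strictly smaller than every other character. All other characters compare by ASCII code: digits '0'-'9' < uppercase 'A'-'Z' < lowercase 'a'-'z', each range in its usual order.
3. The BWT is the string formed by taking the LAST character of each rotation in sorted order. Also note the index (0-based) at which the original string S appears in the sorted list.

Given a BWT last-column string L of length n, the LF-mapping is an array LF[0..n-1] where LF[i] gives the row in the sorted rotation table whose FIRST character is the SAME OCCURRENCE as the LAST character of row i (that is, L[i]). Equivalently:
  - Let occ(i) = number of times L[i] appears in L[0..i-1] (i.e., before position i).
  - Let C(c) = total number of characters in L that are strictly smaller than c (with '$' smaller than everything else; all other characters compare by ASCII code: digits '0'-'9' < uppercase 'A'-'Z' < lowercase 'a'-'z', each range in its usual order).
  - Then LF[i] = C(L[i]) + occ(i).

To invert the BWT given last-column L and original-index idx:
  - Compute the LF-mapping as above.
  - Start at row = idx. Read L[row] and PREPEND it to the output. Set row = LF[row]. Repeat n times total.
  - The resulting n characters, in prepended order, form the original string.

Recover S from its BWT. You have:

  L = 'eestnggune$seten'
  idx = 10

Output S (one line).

LF mapping: 1 2 11 13 8 6 7 15 9 3 0 12 4 14 5 10
Walk LF starting at row 10, prepending L[row]:
  step 1: row=10, L[10]='$', prepend. Next row=LF[10]=0
  step 2: row=0, L[0]='e', prepend. Next row=LF[0]=1
  step 3: row=1, L[1]='e', prepend. Next row=LF[1]=2
  step 4: row=2, L[2]='s', prepend. Next row=LF[2]=11
  step 5: row=11, L[11]='s', prepend. Next row=LF[11]=12
  step 6: row=12, L[12]='e', prepend. Next row=LF[12]=4
  step 7: row=4, L[4]='n', prepend. Next row=LF[4]=8
  step 8: row=8, L[8]='n', prepend. Next row=LF[8]=9
  step 9: row=9, L[9]='e', prepend. Next row=LF[9]=3
  step 10: row=3, L[3]='t', prepend. Next row=LF[3]=13
  step 11: row=13, L[13]='t', prepend. Next row=LF[13]=14
  step 12: row=14, L[14]='e', prepend. Next row=LF[14]=5
  step 13: row=5, L[5]='g', prepend. Next row=LF[5]=6
  step 14: row=6, L[6]='g', prepend. Next row=LF[6]=7
  step 15: row=7, L[7]='u', prepend. Next row=LF[7]=15
  step 16: row=15, L[15]='n', prepend. Next row=LF[15]=10
Reversed output: nuggettennessee$

Answer: nuggettennessee$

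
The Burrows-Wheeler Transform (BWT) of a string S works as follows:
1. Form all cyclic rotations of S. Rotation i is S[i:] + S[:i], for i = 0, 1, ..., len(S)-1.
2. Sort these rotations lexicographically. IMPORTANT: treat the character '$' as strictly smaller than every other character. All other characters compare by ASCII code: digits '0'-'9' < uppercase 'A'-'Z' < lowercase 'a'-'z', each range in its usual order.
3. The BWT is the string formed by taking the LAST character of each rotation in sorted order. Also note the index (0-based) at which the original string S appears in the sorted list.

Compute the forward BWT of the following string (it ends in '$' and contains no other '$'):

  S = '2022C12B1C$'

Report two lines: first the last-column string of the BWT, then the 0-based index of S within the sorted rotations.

All 11 rotations (rotation i = S[i:]+S[:i]):
  rot[0] = 2022C12B1C$
  rot[1] = 022C12B1C$2
  rot[2] = 22C12B1C$20
  rot[3] = 2C12B1C$202
  rot[4] = C12B1C$2022
  rot[5] = 12B1C$2022C
  rot[6] = 2B1C$2022C1
  rot[7] = B1C$2022C12
  rot[8] = 1C$2022C12B
  rot[9] = C$2022C12B1
  rot[10] = $2022C12B1C
Sorted (with $ < everything):
  sorted[0] = $2022C12B1C  (last char: 'C')
  sorted[1] = 022C12B1C$2  (last char: '2')
  sorted[2] = 12B1C$2022C  (last char: 'C')
  sorted[3] = 1C$2022C12B  (last char: 'B')
  sorted[4] = 2022C12B1C$  (last char: '$')
  sorted[5] = 22C12B1C$20  (last char: '0')
  sorted[6] = 2B1C$2022C1  (last char: '1')
  sorted[7] = 2C12B1C$202  (last char: '2')
  sorted[8] = B1C$2022C12  (last char: '2')
  sorted[9] = C$2022C12B1  (last char: '1')
  sorted[10] = C12B1C$2022  (last char: '2')
Last column: C2CB$012212
Original string S is at sorted index 4

Answer: C2CB$012212
4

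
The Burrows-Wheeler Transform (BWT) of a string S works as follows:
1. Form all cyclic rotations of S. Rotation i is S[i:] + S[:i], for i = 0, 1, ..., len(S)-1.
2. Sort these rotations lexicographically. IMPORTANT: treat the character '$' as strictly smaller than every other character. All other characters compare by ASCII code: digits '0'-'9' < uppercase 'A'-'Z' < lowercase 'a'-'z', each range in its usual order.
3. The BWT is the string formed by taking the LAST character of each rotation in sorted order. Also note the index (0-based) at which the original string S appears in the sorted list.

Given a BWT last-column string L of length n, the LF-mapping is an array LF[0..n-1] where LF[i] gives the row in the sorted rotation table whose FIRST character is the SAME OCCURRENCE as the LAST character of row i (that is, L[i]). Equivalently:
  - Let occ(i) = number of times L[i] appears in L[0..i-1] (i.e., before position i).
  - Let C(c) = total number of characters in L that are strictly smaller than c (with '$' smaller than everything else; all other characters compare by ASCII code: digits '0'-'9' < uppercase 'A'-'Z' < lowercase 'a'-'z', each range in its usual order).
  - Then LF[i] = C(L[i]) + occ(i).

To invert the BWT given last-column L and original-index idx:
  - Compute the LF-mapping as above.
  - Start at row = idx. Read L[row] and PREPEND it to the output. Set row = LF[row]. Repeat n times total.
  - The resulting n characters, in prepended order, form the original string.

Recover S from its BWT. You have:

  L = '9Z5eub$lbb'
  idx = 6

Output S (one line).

Answer: bubbleZ59$

Derivation:
LF mapping: 2 3 1 7 9 4 0 8 5 6
Walk LF starting at row 6, prepending L[row]:
  step 1: row=6, L[6]='$', prepend. Next row=LF[6]=0
  step 2: row=0, L[0]='9', prepend. Next row=LF[0]=2
  step 3: row=2, L[2]='5', prepend. Next row=LF[2]=1
  step 4: row=1, L[1]='Z', prepend. Next row=LF[1]=3
  step 5: row=3, L[3]='e', prepend. Next row=LF[3]=7
  step 6: row=7, L[7]='l', prepend. Next row=LF[7]=8
  step 7: row=8, L[8]='b', prepend. Next row=LF[8]=5
  step 8: row=5, L[5]='b', prepend. Next row=LF[5]=4
  step 9: row=4, L[4]='u', prepend. Next row=LF[4]=9
  step 10: row=9, L[9]='b', prepend. Next row=LF[9]=6
Reversed output: bubbleZ59$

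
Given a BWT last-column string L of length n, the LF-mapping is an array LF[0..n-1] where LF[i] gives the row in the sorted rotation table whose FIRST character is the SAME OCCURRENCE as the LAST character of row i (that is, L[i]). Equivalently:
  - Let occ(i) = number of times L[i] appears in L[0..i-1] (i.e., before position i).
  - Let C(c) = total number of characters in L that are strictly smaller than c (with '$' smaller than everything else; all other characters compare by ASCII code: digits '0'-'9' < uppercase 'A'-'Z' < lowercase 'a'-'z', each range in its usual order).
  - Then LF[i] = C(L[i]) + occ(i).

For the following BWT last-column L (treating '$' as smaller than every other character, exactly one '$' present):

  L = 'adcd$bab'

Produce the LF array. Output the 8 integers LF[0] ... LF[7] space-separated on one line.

Char counts: '$':1, 'a':2, 'b':2, 'c':1, 'd':2
C (first-col start): C('$')=0, C('a')=1, C('b')=3, C('c')=5, C('d')=6
L[0]='a': occ=0, LF[0]=C('a')+0=1+0=1
L[1]='d': occ=0, LF[1]=C('d')+0=6+0=6
L[2]='c': occ=0, LF[2]=C('c')+0=5+0=5
L[3]='d': occ=1, LF[3]=C('d')+1=6+1=7
L[4]='$': occ=0, LF[4]=C('$')+0=0+0=0
L[5]='b': occ=0, LF[5]=C('b')+0=3+0=3
L[6]='a': occ=1, LF[6]=C('a')+1=1+1=2
L[7]='b': occ=1, LF[7]=C('b')+1=3+1=4

Answer: 1 6 5 7 0 3 2 4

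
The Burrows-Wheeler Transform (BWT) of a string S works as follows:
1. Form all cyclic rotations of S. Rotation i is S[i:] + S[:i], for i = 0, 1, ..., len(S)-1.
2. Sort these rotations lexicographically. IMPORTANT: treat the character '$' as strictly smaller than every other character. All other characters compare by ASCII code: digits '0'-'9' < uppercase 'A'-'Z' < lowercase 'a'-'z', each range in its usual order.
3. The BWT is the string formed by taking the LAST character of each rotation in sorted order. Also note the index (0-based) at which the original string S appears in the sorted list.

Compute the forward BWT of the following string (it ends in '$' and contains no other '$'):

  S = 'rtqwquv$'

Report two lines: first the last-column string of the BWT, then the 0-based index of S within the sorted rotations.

All 8 rotations (rotation i = S[i:]+S[:i]):
  rot[0] = rtqwquv$
  rot[1] = tqwquv$r
  rot[2] = qwquv$rt
  rot[3] = wquv$rtq
  rot[4] = quv$rtqw
  rot[5] = uv$rtqwq
  rot[6] = v$rtqwqu
  rot[7] = $rtqwquv
Sorted (with $ < everything):
  sorted[0] = $rtqwquv  (last char: 'v')
  sorted[1] = quv$rtqw  (last char: 'w')
  sorted[2] = qwquv$rt  (last char: 't')
  sorted[3] = rtqwquv$  (last char: '$')
  sorted[4] = tqwquv$r  (last char: 'r')
  sorted[5] = uv$rtqwq  (last char: 'q')
  sorted[6] = v$rtqwqu  (last char: 'u')
  sorted[7] = wquv$rtq  (last char: 'q')
Last column: vwt$rquq
Original string S is at sorted index 3

Answer: vwt$rquq
3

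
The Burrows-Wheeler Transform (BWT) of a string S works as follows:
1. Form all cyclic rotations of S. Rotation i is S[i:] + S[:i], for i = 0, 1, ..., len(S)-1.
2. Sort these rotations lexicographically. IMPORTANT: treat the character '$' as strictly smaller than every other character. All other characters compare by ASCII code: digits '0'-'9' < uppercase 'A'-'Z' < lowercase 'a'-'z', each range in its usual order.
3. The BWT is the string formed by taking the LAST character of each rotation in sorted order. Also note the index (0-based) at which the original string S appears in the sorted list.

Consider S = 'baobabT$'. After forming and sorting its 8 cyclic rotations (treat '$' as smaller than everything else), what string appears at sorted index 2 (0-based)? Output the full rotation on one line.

All 8 rotations (rotation i = S[i:]+S[:i]):
  rot[0] = baobabT$
  rot[1] = aobabT$b
  rot[2] = obabT$ba
  rot[3] = babT$bao
  rot[4] = abT$baob
  rot[5] = bT$baoba
  rot[6] = T$baobab
  rot[7] = $baobabT
Sorted (with $ < everything):
  sorted[0] = $baobabT
  sorted[1] = T$baobab
  sorted[2] = abT$baob
  sorted[3] = aobabT$b
  sorted[4] = bT$baoba
  sorted[5] = babT$bao
  sorted[6] = baobabT$
  sorted[7] = obabT$ba
sorted[2] = abT$baob

Answer: abT$baob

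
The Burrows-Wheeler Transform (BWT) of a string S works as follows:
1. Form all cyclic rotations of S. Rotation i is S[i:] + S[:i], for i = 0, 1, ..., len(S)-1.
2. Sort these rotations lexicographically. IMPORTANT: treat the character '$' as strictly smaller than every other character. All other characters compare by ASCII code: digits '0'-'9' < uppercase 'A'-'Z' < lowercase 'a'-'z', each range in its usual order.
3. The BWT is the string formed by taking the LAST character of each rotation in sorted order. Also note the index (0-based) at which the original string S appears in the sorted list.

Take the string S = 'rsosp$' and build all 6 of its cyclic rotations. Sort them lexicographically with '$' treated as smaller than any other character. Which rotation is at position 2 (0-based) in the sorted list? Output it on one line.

Answer: p$rsos

Derivation:
All 6 rotations (rotation i = S[i:]+S[:i]):
  rot[0] = rsosp$
  rot[1] = sosp$r
  rot[2] = osp$rs
  rot[3] = sp$rso
  rot[4] = p$rsos
  rot[5] = $rsosp
Sorted (with $ < everything):
  sorted[0] = $rsosp
  sorted[1] = osp$rs
  sorted[2] = p$rsos
  sorted[3] = rsosp$
  sorted[4] = sosp$r
  sorted[5] = sp$rso
sorted[2] = p$rsos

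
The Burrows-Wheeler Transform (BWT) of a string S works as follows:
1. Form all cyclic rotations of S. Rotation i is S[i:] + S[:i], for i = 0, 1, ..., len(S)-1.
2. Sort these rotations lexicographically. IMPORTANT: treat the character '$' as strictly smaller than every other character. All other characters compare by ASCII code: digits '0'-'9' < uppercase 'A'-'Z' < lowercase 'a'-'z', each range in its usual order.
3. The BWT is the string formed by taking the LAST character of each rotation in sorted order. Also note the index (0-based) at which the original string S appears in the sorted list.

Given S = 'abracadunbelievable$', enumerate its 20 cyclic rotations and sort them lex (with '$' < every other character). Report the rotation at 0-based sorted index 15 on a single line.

Answer: lievable$abracadunbe

Derivation:
All 20 rotations (rotation i = S[i:]+S[:i]):
  rot[0] = abracadunbelievable$
  rot[1] = bracadunbelievable$a
  rot[2] = racadunbelievable$ab
  rot[3] = acadunbelievable$abr
  rot[4] = cadunbelievable$abra
  rot[5] = adunbelievable$abrac
  rot[6] = dunbelievable$abraca
  rot[7] = unbelievable$abracad
  rot[8] = nbelievable$abracadu
  rot[9] = believable$abracadun
  rot[10] = elievable$abracadunb
  rot[11] = lievable$abracadunbe
  rot[12] = ievable$abracadunbel
  rot[13] = evable$abracadunbeli
  rot[14] = vable$abracadunbelie
  rot[15] = able$abracadunbeliev
  rot[16] = ble$abracadunbelieva
  rot[17] = le$abracadunbelievab
  rot[18] = e$abracadunbelievabl
  rot[19] = $abracadunbelievable
Sorted (with $ < everything):
  sorted[0] = $abracadunbelievable
  sorted[1] = able$abracadunbeliev
  sorted[2] = abracadunbelievable$
  sorted[3] = acadunbelievable$abr
  sorted[4] = adunbelievable$abrac
  sorted[5] = believable$abracadun
  sorted[6] = ble$abracadunbelieva
  sorted[7] = bracadunbelievable$a
  sorted[8] = cadunbelievable$abra
  sorted[9] = dunbelievable$abraca
  sorted[10] = e$abracadunbelievabl
  sorted[11] = elievable$abracadunb
  sorted[12] = evable$abracadunbeli
  sorted[13] = ievable$abracadunbel
  sorted[14] = le$abracadunbelievab
  sorted[15] = lievable$abracadunbe
  sorted[16] = nbelievable$abracadu
  sorted[17] = racadunbelievable$ab
  sorted[18] = unbelievable$abracad
  sorted[19] = vable$abracadunbelie
sorted[15] = lievable$abracadunbe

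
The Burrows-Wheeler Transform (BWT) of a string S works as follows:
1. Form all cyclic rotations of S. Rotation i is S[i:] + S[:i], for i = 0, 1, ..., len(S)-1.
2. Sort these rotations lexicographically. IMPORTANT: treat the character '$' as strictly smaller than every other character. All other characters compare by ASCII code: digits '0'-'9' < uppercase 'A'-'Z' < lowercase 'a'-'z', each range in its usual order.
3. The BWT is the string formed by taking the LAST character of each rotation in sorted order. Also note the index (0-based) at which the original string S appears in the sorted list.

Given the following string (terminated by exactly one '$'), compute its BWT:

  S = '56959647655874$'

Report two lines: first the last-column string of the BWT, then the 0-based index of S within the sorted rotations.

All 15 rotations (rotation i = S[i:]+S[:i]):
  rot[0] = 56959647655874$
  rot[1] = 6959647655874$5
  rot[2] = 959647655874$56
  rot[3] = 59647655874$569
  rot[4] = 9647655874$5695
  rot[5] = 647655874$56959
  rot[6] = 47655874$569596
  rot[7] = 7655874$5695964
  rot[8] = 655874$56959647
  rot[9] = 55874$569596476
  rot[10] = 5874$5695964765
  rot[11] = 874$56959647655
  rot[12] = 74$569596476558
  rot[13] = 4$5695964765587
  rot[14] = $56959647655874
Sorted (with $ < everything):
  sorted[0] = $56959647655874  (last char: '4')
  sorted[1] = 4$5695964765587  (last char: '7')
  sorted[2] = 47655874$569596  (last char: '6')
  sorted[3] = 55874$569596476  (last char: '6')
  sorted[4] = 56959647655874$  (last char: '$')
  sorted[5] = 5874$5695964765  (last char: '5')
  sorted[6] = 59647655874$569  (last char: '9')
  sorted[7] = 647655874$56959  (last char: '9')
  sorted[8] = 655874$56959647  (last char: '7')
  sorted[9] = 6959647655874$5  (last char: '5')
  sorted[10] = 74$569596476558  (last char: '8')
  sorted[11] = 7655874$5695964  (last char: '4')
  sorted[12] = 874$56959647655  (last char: '5')
  sorted[13] = 959647655874$56  (last char: '6')
  sorted[14] = 9647655874$5695  (last char: '5')
Last column: 4766$5997584565
Original string S is at sorted index 4

Answer: 4766$5997584565
4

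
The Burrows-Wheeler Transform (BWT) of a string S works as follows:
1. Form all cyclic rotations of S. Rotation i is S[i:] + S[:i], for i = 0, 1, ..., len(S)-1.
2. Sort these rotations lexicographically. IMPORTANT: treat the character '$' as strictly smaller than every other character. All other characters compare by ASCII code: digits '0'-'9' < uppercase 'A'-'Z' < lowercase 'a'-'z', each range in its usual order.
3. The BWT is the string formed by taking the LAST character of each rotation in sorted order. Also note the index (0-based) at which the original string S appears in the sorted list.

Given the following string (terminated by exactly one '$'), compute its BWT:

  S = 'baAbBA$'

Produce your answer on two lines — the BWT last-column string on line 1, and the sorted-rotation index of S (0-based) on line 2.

Answer: ABabbA$
6

Derivation:
All 7 rotations (rotation i = S[i:]+S[:i]):
  rot[0] = baAbBA$
  rot[1] = aAbBA$b
  rot[2] = AbBA$ba
  rot[3] = bBA$baA
  rot[4] = BA$baAb
  rot[5] = A$baAbB
  rot[6] = $baAbBA
Sorted (with $ < everything):
  sorted[0] = $baAbBA  (last char: 'A')
  sorted[1] = A$baAbB  (last char: 'B')
  sorted[2] = AbBA$ba  (last char: 'a')
  sorted[3] = BA$baAb  (last char: 'b')
  sorted[4] = aAbBA$b  (last char: 'b')
  sorted[5] = bBA$baA  (last char: 'A')
  sorted[6] = baAbBA$  (last char: '$')
Last column: ABabbA$
Original string S is at sorted index 6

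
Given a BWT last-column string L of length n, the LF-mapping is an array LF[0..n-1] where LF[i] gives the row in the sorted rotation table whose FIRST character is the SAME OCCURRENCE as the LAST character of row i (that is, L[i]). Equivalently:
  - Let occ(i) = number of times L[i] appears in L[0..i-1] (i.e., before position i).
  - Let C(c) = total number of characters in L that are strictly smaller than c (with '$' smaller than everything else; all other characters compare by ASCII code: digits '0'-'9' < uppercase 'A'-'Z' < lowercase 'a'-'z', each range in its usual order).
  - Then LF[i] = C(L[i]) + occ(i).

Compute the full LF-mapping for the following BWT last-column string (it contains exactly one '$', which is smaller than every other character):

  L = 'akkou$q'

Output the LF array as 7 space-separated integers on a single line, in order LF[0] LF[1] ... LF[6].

Char counts: '$':1, 'a':1, 'k':2, 'o':1, 'q':1, 'u':1
C (first-col start): C('$')=0, C('a')=1, C('k')=2, C('o')=4, C('q')=5, C('u')=6
L[0]='a': occ=0, LF[0]=C('a')+0=1+0=1
L[1]='k': occ=0, LF[1]=C('k')+0=2+0=2
L[2]='k': occ=1, LF[2]=C('k')+1=2+1=3
L[3]='o': occ=0, LF[3]=C('o')+0=4+0=4
L[4]='u': occ=0, LF[4]=C('u')+0=6+0=6
L[5]='$': occ=0, LF[5]=C('$')+0=0+0=0
L[6]='q': occ=0, LF[6]=C('q')+0=5+0=5

Answer: 1 2 3 4 6 0 5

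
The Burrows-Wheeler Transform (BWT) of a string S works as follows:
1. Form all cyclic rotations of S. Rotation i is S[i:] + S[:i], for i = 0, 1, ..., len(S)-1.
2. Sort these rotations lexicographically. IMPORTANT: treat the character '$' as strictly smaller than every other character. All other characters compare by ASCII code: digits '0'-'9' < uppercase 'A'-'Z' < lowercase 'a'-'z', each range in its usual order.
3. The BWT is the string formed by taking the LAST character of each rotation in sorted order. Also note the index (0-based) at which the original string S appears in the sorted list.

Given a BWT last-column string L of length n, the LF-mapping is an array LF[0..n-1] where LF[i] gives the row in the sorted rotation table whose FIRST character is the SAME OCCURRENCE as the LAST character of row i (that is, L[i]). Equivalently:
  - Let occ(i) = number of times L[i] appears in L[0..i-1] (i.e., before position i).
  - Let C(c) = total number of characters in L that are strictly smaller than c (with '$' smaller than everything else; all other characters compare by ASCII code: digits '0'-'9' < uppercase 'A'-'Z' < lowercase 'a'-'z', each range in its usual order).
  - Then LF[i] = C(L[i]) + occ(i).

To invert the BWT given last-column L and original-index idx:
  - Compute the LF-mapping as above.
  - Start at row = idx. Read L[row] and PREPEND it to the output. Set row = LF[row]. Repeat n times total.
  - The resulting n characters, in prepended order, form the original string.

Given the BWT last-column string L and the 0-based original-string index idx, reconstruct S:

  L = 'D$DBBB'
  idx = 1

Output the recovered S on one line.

LF mapping: 4 0 5 1 2 3
Walk LF starting at row 1, prepending L[row]:
  step 1: row=1, L[1]='$', prepend. Next row=LF[1]=0
  step 2: row=0, L[0]='D', prepend. Next row=LF[0]=4
  step 3: row=4, L[4]='B', prepend. Next row=LF[4]=2
  step 4: row=2, L[2]='D', prepend. Next row=LF[2]=5
  step 5: row=5, L[5]='B', prepend. Next row=LF[5]=3
  step 6: row=3, L[3]='B', prepend. Next row=LF[3]=1
Reversed output: BBDBD$

Answer: BBDBD$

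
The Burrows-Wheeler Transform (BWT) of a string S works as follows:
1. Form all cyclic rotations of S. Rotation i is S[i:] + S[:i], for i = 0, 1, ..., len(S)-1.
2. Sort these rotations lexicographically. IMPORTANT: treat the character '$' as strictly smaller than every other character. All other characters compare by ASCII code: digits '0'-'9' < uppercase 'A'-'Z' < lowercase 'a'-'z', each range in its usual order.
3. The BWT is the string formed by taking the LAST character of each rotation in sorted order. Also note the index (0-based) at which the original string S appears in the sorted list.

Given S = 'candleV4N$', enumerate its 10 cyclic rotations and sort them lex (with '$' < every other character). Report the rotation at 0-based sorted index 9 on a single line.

All 10 rotations (rotation i = S[i:]+S[:i]):
  rot[0] = candleV4N$
  rot[1] = andleV4N$c
  rot[2] = ndleV4N$ca
  rot[3] = dleV4N$can
  rot[4] = leV4N$cand
  rot[5] = eV4N$candl
  rot[6] = V4N$candle
  rot[7] = 4N$candleV
  rot[8] = N$candleV4
  rot[9] = $candleV4N
Sorted (with $ < everything):
  sorted[0] = $candleV4N
  sorted[1] = 4N$candleV
  sorted[2] = N$candleV4
  sorted[3] = V4N$candle
  sorted[4] = andleV4N$c
  sorted[5] = candleV4N$
  sorted[6] = dleV4N$can
  sorted[7] = eV4N$candl
  sorted[8] = leV4N$cand
  sorted[9] = ndleV4N$ca
sorted[9] = ndleV4N$ca

Answer: ndleV4N$ca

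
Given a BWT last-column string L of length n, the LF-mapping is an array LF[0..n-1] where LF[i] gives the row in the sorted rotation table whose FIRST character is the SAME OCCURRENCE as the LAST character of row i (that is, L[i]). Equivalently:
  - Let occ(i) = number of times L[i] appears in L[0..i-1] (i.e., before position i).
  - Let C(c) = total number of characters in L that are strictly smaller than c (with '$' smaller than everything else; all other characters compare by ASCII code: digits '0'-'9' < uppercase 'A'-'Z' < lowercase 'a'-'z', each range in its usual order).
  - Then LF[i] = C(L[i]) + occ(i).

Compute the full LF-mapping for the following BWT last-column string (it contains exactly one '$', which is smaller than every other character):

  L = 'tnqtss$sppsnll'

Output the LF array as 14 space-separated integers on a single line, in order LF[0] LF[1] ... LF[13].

Char counts: '$':1, 'l':2, 'n':2, 'p':2, 'q':1, 's':4, 't':2
C (first-col start): C('$')=0, C('l')=1, C('n')=3, C('p')=5, C('q')=7, C('s')=8, C('t')=12
L[0]='t': occ=0, LF[0]=C('t')+0=12+0=12
L[1]='n': occ=0, LF[1]=C('n')+0=3+0=3
L[2]='q': occ=0, LF[2]=C('q')+0=7+0=7
L[3]='t': occ=1, LF[3]=C('t')+1=12+1=13
L[4]='s': occ=0, LF[4]=C('s')+0=8+0=8
L[5]='s': occ=1, LF[5]=C('s')+1=8+1=9
L[6]='$': occ=0, LF[6]=C('$')+0=0+0=0
L[7]='s': occ=2, LF[7]=C('s')+2=8+2=10
L[8]='p': occ=0, LF[8]=C('p')+0=5+0=5
L[9]='p': occ=1, LF[9]=C('p')+1=5+1=6
L[10]='s': occ=3, LF[10]=C('s')+3=8+3=11
L[11]='n': occ=1, LF[11]=C('n')+1=3+1=4
L[12]='l': occ=0, LF[12]=C('l')+0=1+0=1
L[13]='l': occ=1, LF[13]=C('l')+1=1+1=2

Answer: 12 3 7 13 8 9 0 10 5 6 11 4 1 2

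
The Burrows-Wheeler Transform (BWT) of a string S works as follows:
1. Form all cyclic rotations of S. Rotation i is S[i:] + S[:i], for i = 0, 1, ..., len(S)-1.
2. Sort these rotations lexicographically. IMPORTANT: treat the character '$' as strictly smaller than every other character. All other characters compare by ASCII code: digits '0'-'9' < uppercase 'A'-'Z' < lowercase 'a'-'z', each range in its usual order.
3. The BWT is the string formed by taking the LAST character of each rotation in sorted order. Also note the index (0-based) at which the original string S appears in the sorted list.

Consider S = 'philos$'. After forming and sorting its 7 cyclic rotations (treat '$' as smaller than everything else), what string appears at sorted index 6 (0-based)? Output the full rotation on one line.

All 7 rotations (rotation i = S[i:]+S[:i]):
  rot[0] = philos$
  rot[1] = hilos$p
  rot[2] = ilos$ph
  rot[3] = los$phi
  rot[4] = os$phil
  rot[5] = s$philo
  rot[6] = $philos
Sorted (with $ < everything):
  sorted[0] = $philos
  sorted[1] = hilos$p
  sorted[2] = ilos$ph
  sorted[3] = los$phi
  sorted[4] = os$phil
  sorted[5] = philos$
  sorted[6] = s$philo
sorted[6] = s$philo

Answer: s$philo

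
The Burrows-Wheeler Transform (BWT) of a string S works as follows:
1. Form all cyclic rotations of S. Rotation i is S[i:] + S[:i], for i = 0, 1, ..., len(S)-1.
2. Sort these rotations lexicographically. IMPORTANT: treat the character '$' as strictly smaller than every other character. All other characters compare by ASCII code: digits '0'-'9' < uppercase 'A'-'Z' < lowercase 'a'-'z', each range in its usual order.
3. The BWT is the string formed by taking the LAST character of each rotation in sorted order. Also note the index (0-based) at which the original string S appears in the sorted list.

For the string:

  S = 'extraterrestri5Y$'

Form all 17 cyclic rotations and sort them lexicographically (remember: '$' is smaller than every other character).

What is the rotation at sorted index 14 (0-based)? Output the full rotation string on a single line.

All 17 rotations (rotation i = S[i:]+S[:i]):
  rot[0] = extraterrestri5Y$
  rot[1] = xtraterrestri5Y$e
  rot[2] = traterrestri5Y$ex
  rot[3] = raterrestri5Y$ext
  rot[4] = aterrestri5Y$extr
  rot[5] = terrestri5Y$extra
  rot[6] = errestri5Y$extrat
  rot[7] = rrestri5Y$extrate
  rot[8] = restri5Y$extrater
  rot[9] = estri5Y$extraterr
  rot[10] = stri5Y$extraterre
  rot[11] = tri5Y$extraterres
  rot[12] = ri5Y$extraterrest
  rot[13] = i5Y$extraterrestr
  rot[14] = 5Y$extraterrestri
  rot[15] = Y$extraterrestri5
  rot[16] = $extraterrestri5Y
Sorted (with $ < everything):
  sorted[0] = $extraterrestri5Y
  sorted[1] = 5Y$extraterrestri
  sorted[2] = Y$extraterrestri5
  sorted[3] = aterrestri5Y$extr
  sorted[4] = errestri5Y$extrat
  sorted[5] = estri5Y$extraterr
  sorted[6] = extraterrestri5Y$
  sorted[7] = i5Y$extraterrestr
  sorted[8] = raterrestri5Y$ext
  sorted[9] = restri5Y$extrater
  sorted[10] = ri5Y$extraterrest
  sorted[11] = rrestri5Y$extrate
  sorted[12] = stri5Y$extraterre
  sorted[13] = terrestri5Y$extra
  sorted[14] = traterrestri5Y$ex
  sorted[15] = tri5Y$extraterres
  sorted[16] = xtraterrestri5Y$e
sorted[14] = traterrestri5Y$ex

Answer: traterrestri5Y$ex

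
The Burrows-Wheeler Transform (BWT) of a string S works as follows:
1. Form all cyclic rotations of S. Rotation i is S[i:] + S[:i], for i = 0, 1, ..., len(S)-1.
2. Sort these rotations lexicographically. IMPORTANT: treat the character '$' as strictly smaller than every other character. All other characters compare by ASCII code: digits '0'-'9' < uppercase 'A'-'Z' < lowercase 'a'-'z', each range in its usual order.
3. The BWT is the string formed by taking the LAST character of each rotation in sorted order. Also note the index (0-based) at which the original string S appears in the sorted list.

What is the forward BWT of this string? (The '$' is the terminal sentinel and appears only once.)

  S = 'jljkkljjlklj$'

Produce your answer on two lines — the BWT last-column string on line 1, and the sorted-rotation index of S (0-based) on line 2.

All 13 rotations (rotation i = S[i:]+S[:i]):
  rot[0] = jljkkljjlklj$
  rot[1] = ljkkljjlklj$j
  rot[2] = jkkljjlklj$jl
  rot[3] = kkljjlklj$jlj
  rot[4] = kljjlklj$jljk
  rot[5] = ljjlklj$jljkk
  rot[6] = jjlklj$jljkkl
  rot[7] = jlklj$jljkklj
  rot[8] = lklj$jljkkljj
  rot[9] = klj$jljkkljjl
  rot[10] = lj$jljkkljjlk
  rot[11] = j$jljkkljjlkl
  rot[12] = $jljkkljjlklj
Sorted (with $ < everything):
  sorted[0] = $jljkkljjlklj  (last char: 'j')
  sorted[1] = j$jljkkljjlkl  (last char: 'l')
  sorted[2] = jjlklj$jljkkl  (last char: 'l')
  sorted[3] = jkkljjlklj$jl  (last char: 'l')
  sorted[4] = jljkkljjlklj$  (last char: '$')
  sorted[5] = jlklj$jljkklj  (last char: 'j')
  sorted[6] = kkljjlklj$jlj  (last char: 'j')
  sorted[7] = klj$jljkkljjl  (last char: 'l')
  sorted[8] = kljjlklj$jljk  (last char: 'k')
  sorted[9] = lj$jljkkljjlk  (last char: 'k')
  sorted[10] = ljjlklj$jljkk  (last char: 'k')
  sorted[11] = ljkkljjlklj$j  (last char: 'j')
  sorted[12] = lklj$jljkkljj  (last char: 'j')
Last column: jlll$jjlkkkjj
Original string S is at sorted index 4

Answer: jlll$jjlkkkjj
4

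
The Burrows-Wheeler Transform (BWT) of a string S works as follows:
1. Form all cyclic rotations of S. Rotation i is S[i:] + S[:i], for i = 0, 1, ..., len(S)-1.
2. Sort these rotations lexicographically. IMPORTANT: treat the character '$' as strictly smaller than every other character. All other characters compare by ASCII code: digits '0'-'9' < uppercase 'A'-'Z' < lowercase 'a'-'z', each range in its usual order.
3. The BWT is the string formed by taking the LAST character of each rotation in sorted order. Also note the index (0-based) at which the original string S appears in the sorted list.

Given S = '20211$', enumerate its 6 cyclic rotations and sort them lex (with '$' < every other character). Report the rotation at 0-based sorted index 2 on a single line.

All 6 rotations (rotation i = S[i:]+S[:i]):
  rot[0] = 20211$
  rot[1] = 0211$2
  rot[2] = 211$20
  rot[3] = 11$202
  rot[4] = 1$2021
  rot[5] = $20211
Sorted (with $ < everything):
  sorted[0] = $20211
  sorted[1] = 0211$2
  sorted[2] = 1$2021
  sorted[3] = 11$202
  sorted[4] = 20211$
  sorted[5] = 211$20
sorted[2] = 1$2021

Answer: 1$2021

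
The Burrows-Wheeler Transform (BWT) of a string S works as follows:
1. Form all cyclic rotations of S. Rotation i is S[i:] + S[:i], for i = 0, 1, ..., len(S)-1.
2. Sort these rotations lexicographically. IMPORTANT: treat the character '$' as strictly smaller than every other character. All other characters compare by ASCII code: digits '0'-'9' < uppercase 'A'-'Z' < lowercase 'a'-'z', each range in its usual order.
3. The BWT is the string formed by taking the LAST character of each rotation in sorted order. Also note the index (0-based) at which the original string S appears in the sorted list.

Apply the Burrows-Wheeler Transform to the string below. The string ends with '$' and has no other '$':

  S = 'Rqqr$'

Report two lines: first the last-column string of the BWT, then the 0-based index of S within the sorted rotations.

Answer: r$Rqq
1

Derivation:
All 5 rotations (rotation i = S[i:]+S[:i]):
  rot[0] = Rqqr$
  rot[1] = qqr$R
  rot[2] = qr$Rq
  rot[3] = r$Rqq
  rot[4] = $Rqqr
Sorted (with $ < everything):
  sorted[0] = $Rqqr  (last char: 'r')
  sorted[1] = Rqqr$  (last char: '$')
  sorted[2] = qqr$R  (last char: 'R')
  sorted[3] = qr$Rq  (last char: 'q')
  sorted[4] = r$Rqq  (last char: 'q')
Last column: r$Rqq
Original string S is at sorted index 1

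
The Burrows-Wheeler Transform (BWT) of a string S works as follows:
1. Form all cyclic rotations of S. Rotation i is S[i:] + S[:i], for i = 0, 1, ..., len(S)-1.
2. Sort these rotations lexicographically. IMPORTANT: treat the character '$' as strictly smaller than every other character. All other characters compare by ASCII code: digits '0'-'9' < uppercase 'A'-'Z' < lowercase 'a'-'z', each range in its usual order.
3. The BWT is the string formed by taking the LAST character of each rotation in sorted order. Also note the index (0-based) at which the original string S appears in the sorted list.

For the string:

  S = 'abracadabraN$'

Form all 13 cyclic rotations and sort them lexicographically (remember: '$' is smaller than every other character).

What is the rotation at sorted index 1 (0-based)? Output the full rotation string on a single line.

All 13 rotations (rotation i = S[i:]+S[:i]):
  rot[0] = abracadabraN$
  rot[1] = bracadabraN$a
  rot[2] = racadabraN$ab
  rot[3] = acadabraN$abr
  rot[4] = cadabraN$abra
  rot[5] = adabraN$abrac
  rot[6] = dabraN$abraca
  rot[7] = abraN$abracad
  rot[8] = braN$abracada
  rot[9] = raN$abracadab
  rot[10] = aN$abracadabr
  rot[11] = N$abracadabra
  rot[12] = $abracadabraN
Sorted (with $ < everything):
  sorted[0] = $abracadabraN
  sorted[1] = N$abracadabra
  sorted[2] = aN$abracadabr
  sorted[3] = abraN$abracad
  sorted[4] = abracadabraN$
  sorted[5] = acadabraN$abr
  sorted[6] = adabraN$abrac
  sorted[7] = braN$abracada
  sorted[8] = bracadabraN$a
  sorted[9] = cadabraN$abra
  sorted[10] = dabraN$abraca
  sorted[11] = raN$abracadab
  sorted[12] = racadabraN$ab
sorted[1] = N$abracadabra

Answer: N$abracadabra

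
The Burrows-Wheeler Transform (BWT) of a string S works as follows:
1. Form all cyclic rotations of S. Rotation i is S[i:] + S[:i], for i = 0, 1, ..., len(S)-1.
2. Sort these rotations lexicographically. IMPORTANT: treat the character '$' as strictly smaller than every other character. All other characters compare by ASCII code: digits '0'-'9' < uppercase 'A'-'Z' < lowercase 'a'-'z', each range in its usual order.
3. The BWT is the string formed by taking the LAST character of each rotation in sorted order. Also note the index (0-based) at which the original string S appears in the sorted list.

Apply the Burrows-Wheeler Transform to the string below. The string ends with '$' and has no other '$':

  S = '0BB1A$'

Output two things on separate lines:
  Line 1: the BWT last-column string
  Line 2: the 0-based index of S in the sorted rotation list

Answer: A$B1B0
1

Derivation:
All 6 rotations (rotation i = S[i:]+S[:i]):
  rot[0] = 0BB1A$
  rot[1] = BB1A$0
  rot[2] = B1A$0B
  rot[3] = 1A$0BB
  rot[4] = A$0BB1
  rot[5] = $0BB1A
Sorted (with $ < everything):
  sorted[0] = $0BB1A  (last char: 'A')
  sorted[1] = 0BB1A$  (last char: '$')
  sorted[2] = 1A$0BB  (last char: 'B')
  sorted[3] = A$0BB1  (last char: '1')
  sorted[4] = B1A$0B  (last char: 'B')
  sorted[5] = BB1A$0  (last char: '0')
Last column: A$B1B0
Original string S is at sorted index 1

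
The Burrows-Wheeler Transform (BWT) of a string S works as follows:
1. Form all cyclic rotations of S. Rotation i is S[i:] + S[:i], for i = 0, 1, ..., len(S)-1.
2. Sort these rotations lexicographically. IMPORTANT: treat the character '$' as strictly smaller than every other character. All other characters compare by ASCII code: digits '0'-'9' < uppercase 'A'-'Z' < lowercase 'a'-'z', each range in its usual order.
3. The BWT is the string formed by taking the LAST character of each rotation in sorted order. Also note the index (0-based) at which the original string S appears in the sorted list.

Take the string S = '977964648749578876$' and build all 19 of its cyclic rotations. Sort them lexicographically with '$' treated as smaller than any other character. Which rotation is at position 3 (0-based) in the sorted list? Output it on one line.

All 19 rotations (rotation i = S[i:]+S[:i]):
  rot[0] = 977964648749578876$
  rot[1] = 77964648749578876$9
  rot[2] = 7964648749578876$97
  rot[3] = 964648749578876$977
  rot[4] = 64648749578876$9779
  rot[5] = 4648749578876$97796
  rot[6] = 648749578876$977964
  rot[7] = 48749578876$9779646
  rot[8] = 8749578876$97796464
  rot[9] = 749578876$977964648
  rot[10] = 49578876$9779646487
  rot[11] = 9578876$97796464874
  rot[12] = 578876$977964648749
  rot[13] = 78876$9779646487495
  rot[14] = 8876$97796464874957
  rot[15] = 876$977964648749578
  rot[16] = 76$9779646487495788
  rot[17] = 6$97796464874957887
  rot[18] = $977964648749578876
Sorted (with $ < everything):
  sorted[0] = $977964648749578876
  sorted[1] = 4648749578876$97796
  sorted[2] = 48749578876$9779646
  sorted[3] = 49578876$9779646487
  sorted[4] = 578876$977964648749
  sorted[5] = 6$97796464874957887
  sorted[6] = 64648749578876$9779
  sorted[7] = 648749578876$977964
  sorted[8] = 749578876$977964648
  sorted[9] = 76$9779646487495788
  sorted[10] = 77964648749578876$9
  sorted[11] = 78876$9779646487495
  sorted[12] = 7964648749578876$97
  sorted[13] = 8749578876$97796464
  sorted[14] = 876$977964648749578
  sorted[15] = 8876$97796464874957
  sorted[16] = 9578876$97796464874
  sorted[17] = 964648749578876$977
  sorted[18] = 977964648749578876$
sorted[3] = 49578876$9779646487

Answer: 49578876$9779646487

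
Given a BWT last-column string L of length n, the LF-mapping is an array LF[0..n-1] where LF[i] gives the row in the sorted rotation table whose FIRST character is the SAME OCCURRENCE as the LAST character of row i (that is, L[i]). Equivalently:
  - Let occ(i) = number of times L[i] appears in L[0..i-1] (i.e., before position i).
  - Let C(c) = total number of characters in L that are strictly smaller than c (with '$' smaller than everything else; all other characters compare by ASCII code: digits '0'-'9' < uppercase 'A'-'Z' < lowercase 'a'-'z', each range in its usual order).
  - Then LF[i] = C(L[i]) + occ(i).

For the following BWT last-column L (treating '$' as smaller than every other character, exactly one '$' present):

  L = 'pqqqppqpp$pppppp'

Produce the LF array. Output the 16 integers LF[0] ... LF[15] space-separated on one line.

Answer: 1 12 13 14 2 3 15 4 5 0 6 7 8 9 10 11

Derivation:
Char counts: '$':1, 'p':11, 'q':4
C (first-col start): C('$')=0, C('p')=1, C('q')=12
L[0]='p': occ=0, LF[0]=C('p')+0=1+0=1
L[1]='q': occ=0, LF[1]=C('q')+0=12+0=12
L[2]='q': occ=1, LF[2]=C('q')+1=12+1=13
L[3]='q': occ=2, LF[3]=C('q')+2=12+2=14
L[4]='p': occ=1, LF[4]=C('p')+1=1+1=2
L[5]='p': occ=2, LF[5]=C('p')+2=1+2=3
L[6]='q': occ=3, LF[6]=C('q')+3=12+3=15
L[7]='p': occ=3, LF[7]=C('p')+3=1+3=4
L[8]='p': occ=4, LF[8]=C('p')+4=1+4=5
L[9]='$': occ=0, LF[9]=C('$')+0=0+0=0
L[10]='p': occ=5, LF[10]=C('p')+5=1+5=6
L[11]='p': occ=6, LF[11]=C('p')+6=1+6=7
L[12]='p': occ=7, LF[12]=C('p')+7=1+7=8
L[13]='p': occ=8, LF[13]=C('p')+8=1+8=9
L[14]='p': occ=9, LF[14]=C('p')+9=1+9=10
L[15]='p': occ=10, LF[15]=C('p')+10=1+10=11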